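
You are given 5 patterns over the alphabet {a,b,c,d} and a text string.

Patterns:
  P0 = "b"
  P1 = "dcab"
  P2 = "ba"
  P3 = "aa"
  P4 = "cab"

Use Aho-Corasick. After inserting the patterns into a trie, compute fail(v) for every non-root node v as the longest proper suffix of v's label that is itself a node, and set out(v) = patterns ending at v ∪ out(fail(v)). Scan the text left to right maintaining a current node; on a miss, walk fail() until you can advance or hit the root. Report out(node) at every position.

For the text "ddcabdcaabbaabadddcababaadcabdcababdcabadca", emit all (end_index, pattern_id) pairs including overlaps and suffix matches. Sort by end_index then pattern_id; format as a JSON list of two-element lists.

Construct AC machine:
Trie (insert patterns):
  0='ε' goto a→7 b→1 c→9 d→2
  1='b' goto a→6  ←P0
  2='d' goto c→3
  3='dc' goto a→4
  4='dca' goto b→5
  5='dcab' goto ·  ←P1
  6='ba' goto ·  ←P2
  7='a' goto a→8
  8='aa' goto ·  ←P3
  9='c' goto a→10
  10='ca' goto b→11
  11='cab' goto ·  ←P4

BFS fail/out derivation:
  n1('b'): parent n0 fail=0; on 'b' 0 → fail=0;  out {0}∪∅={0}
  n2('d'): parent n0 fail=0; on 'd' 0 → fail=0;  out ∅∪∅=∅
  n7('a'): parent n0 fail=0; on 'a' 0 → fail=0;  out ∅∪∅=∅
  n9('c'): parent n0 fail=0; on 'c' 0 → fail=0;  out ∅∪∅=∅
  n3('dc'): parent n2 fail=0; on 'c' 0 → fail=9;  out ∅∪∅=∅
  n6('ba'): parent n1 fail=0; on 'a' 0 → fail=7;  out {2}∪∅={2}
  n8('aa'): parent n7 fail=0; on 'a' 0 → fail=7;  out {3}∪∅={3}
  n10('ca'): parent n9 fail=0; on 'a' 0 → fail=7;  out ∅∪∅=∅
  n4('dca'): parent n3 fail=9; on 'a' 9 → fail=10;  out ∅∪∅=∅
  n11('cab'): parent n10 fail=7; on 'b' 7→0 → fail=1;  out {4}∪{0}={0,4}
  n5('dcab'): parent n4 fail=10; on 'b' 10 → fail=11;  out {1}∪{0,4}={0,1,4}

Scan:
[0] read 'd'  n0⇒n2
[1] read 'd'  n2⇒n2 (fail-walked)
[2] read 'c'  n2⇒n3
[3] read 'a'  n3⇒n4
[4] read 'b'  n4⇒n5  → match P0@[4:4],P1@[1:4],P4@[2:4]
[5] read 'd'  n5⇒n2 (fail-walked)
[6] read 'c'  n2⇒n3
[7] read 'a'  n3⇒n4
[8] read 'a'  n4⇒n8 (fail-walked)  → match P3@[7:8]
[9] read 'b'  n8⇒n1 (fail-walked)  → match P0@[9:9]
[10] read 'b'  n1⇒n1 (fail-walked)  → match P0@[10:10]
[11] read 'a'  n1⇒n6  → match P2@[10:11]
[12] read 'a'  n6⇒n8 (fail-walked)  → match P3@[11:12]
[13] read 'b'  n8⇒n1 (fail-walked)  → match P0@[13:13]
[14] read 'a'  n1⇒n6  → match P2@[13:14]
[15] read 'd'  n6⇒n2 (fail-walked)
[16] read 'd'  n2⇒n2 (fail-walked)
[17] read 'd'  n2⇒n2 (fail-walked)
[18] read 'c'  n2⇒n3
[19] read 'a'  n3⇒n4
[20] read 'b'  n4⇒n5  → match P0@[20:20],P1@[17:20],P4@[18:20]
[21] read 'a'  n5⇒n6 (fail-walked)  → match P2@[20:21]
[22] read 'b'  n6⇒n1 (fail-walked)  → match P0@[22:22]
[23] read 'a'  n1⇒n6  → match P2@[22:23]
[24] read 'a'  n6⇒n8 (fail-walked)  → match P3@[23:24]
[25] read 'd'  n8⇒n2 (fail-walked)
[26] read 'c'  n2⇒n3
[27] read 'a'  n3⇒n4
[28] read 'b'  n4⇒n5  → match P0@[28:28],P1@[25:28],P4@[26:28]
[29] read 'd'  n5⇒n2 (fail-walked)
[30] read 'c'  n2⇒n3
[31] read 'a'  n3⇒n4
[32] read 'b'  n4⇒n5  → match P0@[32:32],P1@[29:32],P4@[30:32]
[33] read 'a'  n5⇒n6 (fail-walked)  → match P2@[32:33]
[34] read 'b'  n6⇒n1 (fail-walked)  → match P0@[34:34]
[35] read 'd'  n1⇒n2 (fail-walked)
[36] read 'c'  n2⇒n3
[37] read 'a'  n3⇒n4
[38] read 'b'  n4⇒n5  → match P0@[38:38],P1@[35:38],P4@[36:38]
[39] read 'a'  n5⇒n6 (fail-walked)  → match P2@[38:39]
[40] read 'd'  n6⇒n2 (fail-walked)
[41] read 'c'  n2⇒n3
[42] read 'a'  n3⇒n4

Result: [[4,0],[4,1],[4,4],[8,3],[9,0],[10,0],[11,2],[12,3],[13,0],[14,2],[20,0],[20,1],[20,4],[21,2],[22,0],[23,2],[24,3],[28,0],[28,1],[28,4],[32,0],[32,1],[32,4],[33,2],[34,0],[38,0],[38,1],[38,4],[39,2]]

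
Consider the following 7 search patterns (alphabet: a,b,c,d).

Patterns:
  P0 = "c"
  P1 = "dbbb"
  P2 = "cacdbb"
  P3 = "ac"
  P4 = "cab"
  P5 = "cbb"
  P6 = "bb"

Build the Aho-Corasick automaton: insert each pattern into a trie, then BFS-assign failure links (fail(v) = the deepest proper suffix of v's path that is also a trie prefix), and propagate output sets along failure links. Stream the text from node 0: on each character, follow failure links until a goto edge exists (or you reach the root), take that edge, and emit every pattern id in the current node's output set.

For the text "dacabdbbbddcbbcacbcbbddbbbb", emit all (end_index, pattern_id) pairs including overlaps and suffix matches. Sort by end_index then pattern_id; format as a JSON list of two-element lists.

Build automaton:
Trie nodes:
  0='ε' goto a→11 b→16 c→1 d→2
  1='c' goto a→6 b→14  ←P0
  2='d' goto b→3
  3='db' goto b→4
  4='dbb' goto b→5
  5='dbbb' goto ·  ←P1
  6='ca' goto b→13 c→7
  7='cac' goto d→8
  8='cacd' goto b→9
  9='cacdb' goto b→10
  10='cacdbb' goto ·  ←P2
  11='a' goto c→12
  12='ac' goto ·  ←P3
  13='cab' goto ·  ←P4
  14='cb' goto b→15
  15='cbb' goto ·  ←P5
  16='b' goto b→17
  17='bb' goto ·  ←P6

Failure links (BFS by depth):
  n1('c'): parent n0 fail=0; on 'c' 0 → fail=0;  out {0}∪∅={0}
  n2('d'): parent n0 fail=0; on 'd' 0 → fail=0;  out ∅∪∅=∅
  n11('a'): parent n0 fail=0; on 'a' 0 → fail=0;  out ∅∪∅=∅
  n16('b'): parent n0 fail=0; on 'b' 0 → fail=0;  out ∅∪∅=∅
  n3('db'): parent n2 fail=0; on 'b' 0 → fail=16;  out ∅∪∅=∅
  n6('ca'): parent n1 fail=0; on 'a' 0 → fail=11;  out ∅∪∅=∅
  n12('ac'): parent n11 fail=0; on 'c' 0 → fail=1;  out {3}∪{0}={0,3}
  n14('cb'): parent n1 fail=0; on 'b' 0 → fail=16;  out ∅∪∅=∅
  n17('bb'): parent n16 fail=0; on 'b' 0 → fail=16;  out {6}∪∅={6}
  n4('dbb'): parent n3 fail=16; on 'b' 16 → fail=17;  out ∅∪{6}={6}
  n7('cac'): parent n6 fail=11; on 'c' 11 → fail=12;  out ∅∪{0,3}={0,3}
  n13('cab'): parent n6 fail=11; on 'b' 11→0 → fail=16;  out {4}∪∅={4}
  n15('cbb'): parent n14 fail=16; on 'b' 16 → fail=17;  out {5}∪{6}={5,6}
  n5('dbbb'): parent n4 fail=17; on 'b' 17→16 → fail=17;  out {1}∪{6}={1,6}
  n8('cacd'): parent n7 fail=12; on 'd' 12→1→0 → fail=2;  out ∅∪∅=∅
  n9('cacdb'): parent n8 fail=2; on 'b' 2 → fail=3;  out ∅∪∅=∅
  n10('cacdbb'): parent n9 fail=3; on 'b' 3 → fail=4;  out {2}∪{6}={2,6}

Run:
i=0 'd': node 0→2
i=1 'a': node 2→11 (fail-walked)
i=2 'c': node 11→12  ** P0@[2:2],P3@[1:2]
i=3 'a': node 12→6 (fail-walked)
i=4 'b': node 6→13  ** P4@[2:4]
i=5 'd': node 13→2 (fail-walked)
i=6 'b': node 2→3
i=7 'b': node 3→4  ** P6@[6:7]
i=8 'b': node 4→5  ** P1@[5:8],P6@[7:8]
i=9 'd': node 5→2 (fail-walked)
i=10 'd': node 2→2 (fail-walked)
i=11 'c': node 2→1 (fail-walked)  ** P0@[11:11]
i=12 'b': node 1→14
i=13 'b': node 14→15  ** P5@[11:13],P6@[12:13]
i=14 'c': node 15→1 (fail-walked)  ** P0@[14:14]
i=15 'a': node 1→6
i=16 'c': node 6→7  ** P0@[16:16],P3@[15:16]
i=17 'b': node 7→14 (fail-walked)
i=18 'c': node 14→1 (fail-walked)  ** P0@[18:18]
i=19 'b': node 1→14
i=20 'b': node 14→15  ** P5@[18:20],P6@[19:20]
i=21 'd': node 15→2 (fail-walked)
i=22 'd': node 2→2 (fail-walked)
i=23 'b': node 2→3
i=24 'b': node 3→4  ** P6@[23:24]
i=25 'b': node 4→5  ** P1@[22:25],P6@[24:25]
i=26 'b': node 5→17 (fail-walked)  ** P6@[25:26]

Matches: [[2,0],[2,3],[4,4],[7,6],[8,1],[8,6],[11,0],[13,5],[13,6],[14,0],[16,0],[16,3],[18,0],[20,5],[20,6],[24,6],[25,1],[25,6],[26,6]]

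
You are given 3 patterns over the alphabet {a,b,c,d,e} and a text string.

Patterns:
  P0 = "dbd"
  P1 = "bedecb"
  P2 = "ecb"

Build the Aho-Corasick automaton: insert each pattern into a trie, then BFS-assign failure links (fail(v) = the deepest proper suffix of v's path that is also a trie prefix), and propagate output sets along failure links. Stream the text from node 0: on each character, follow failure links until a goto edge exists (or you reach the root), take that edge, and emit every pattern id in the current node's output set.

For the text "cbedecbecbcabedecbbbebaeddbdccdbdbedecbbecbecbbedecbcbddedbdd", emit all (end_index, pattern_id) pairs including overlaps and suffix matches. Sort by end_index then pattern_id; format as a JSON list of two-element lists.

Build:
Trie nodes:
  n0 'ε': b→4 d→1 e→10
  n1 'd': b→2
  n2 'db': d→3
  n3 'dbd': ·  ←P0
  n4 'b': e→5
  n5 'be': d→6
  n6 'bed': e→7
  n7 'bede': c→8
  n8 'bedec': b→9
  n9 'bedecb': ·  ←P1
  n10 'e': c→11
  n11 'ec': b→12
  n12 'ecb': ·  ←P2

BFS fail/out derivation:
  fail(1) 'd': from fail(0)=0 chase 'd': 0 ⇒ 0;  out=∅∪out(0)=∅
  fail(4) 'b': from fail(0)=0 chase 'b': 0 ⇒ 0;  out=∅∪out(0)=∅
  fail(10) 'e': from fail(0)=0 chase 'e': 0 ⇒ 0;  out=∅∪out(0)=∅
  fail(2) 'db': from fail(1)=0 chase 'b': 0 ⇒ 4;  out=∅∪out(4)=∅
  fail(5) 'be': from fail(4)=0 chase 'e': 0 ⇒ 10;  out=∅∪out(10)=∅
  fail(11) 'ec': from fail(10)=0 chase 'c': 0 ⇒ 0;  out=∅∪out(0)=∅
  fail(3) 'dbd': from fail(2)=4 chase 'd': 4→0 ⇒ 1;  out={0}∪out(1)={0}
  fail(6) 'bed': from fail(5)=10 chase 'd': 10→0 ⇒ 1;  out=∅∪out(1)=∅
  fail(12) 'ecb': from fail(11)=0 chase 'b': 0 ⇒ 4;  out={2}∪out(4)={2}
  fail(7) 'bede': from fail(6)=1 chase 'e': 1→0 ⇒ 10;  out=∅∪out(10)=∅
  fail(8) 'bedec': from fail(7)=10 chase 'c': 10 ⇒ 11;  out=∅∪out(11)=∅
  fail(9) 'bedecb': from fail(8)=11 chase 'b': 11 ⇒ 12;  out={1}∪out(12)={1,2}

Text stream:
pos 0 'c': at 0
pos 1 'b': at 4
pos 2 'e': at 5
pos 3 'd': at 6
pos 4 'e': at 7
pos 5 'c': at 8
pos 6 'b': at 9  ** P1@[1:6],P2@[4:6]
pos 7 'e': at 5 (fail-walked)
pos 8 'c': at 11 (fail-walked)
pos 9 'b': at 12  ** P2@[7:9]
pos 10 'c': at 0 (fail-walked)
pos 11 'a': at 0
pos 12 'b': at 4
pos 13 'e': at 5
pos 14 'd': at 6
pos 15 'e': at 7
pos 16 'c': at 8
pos 17 'b': at 9  ** P1@[12:17],P2@[15:17]
pos 18 'b': at 4 (fail-walked)
pos 19 'b': at 4 (fail-walked)
pos 20 'e': at 5
pos 21 'b': at 4 (fail-walked)
pos 22 'a': at 0 (fail-walked)
pos 23 'e': at 10
pos 24 'd': at 1 (fail-walked)
pos 25 'd': at 1 (fail-walked)
pos 26 'b': at 2
pos 27 'd': at 3  ** P0@[25:27]
pos 28 'c': at 0 (fail-walked)
pos 29 'c': at 0
pos 30 'd': at 1
pos 31 'b': at 2
pos 32 'd': at 3  ** P0@[30:32]
pos 33 'b': at 2 (fail-walked)
pos 34 'e': at 5 (fail-walked)
pos 35 'd': at 6
pos 36 'e': at 7
pos 37 'c': at 8
pos 38 'b': at 9  ** P1@[33:38],P2@[36:38]
pos 39 'b': at 4 (fail-walked)
pos 40 'e': at 5
pos 41 'c': at 11 (fail-walked)
pos 42 'b': at 12  ** P2@[40:42]
pos 43 'e': at 5 (fail-walked)
pos 44 'c': at 11 (fail-walked)
pos 45 'b': at 12  ** P2@[43:45]
pos 46 'b': at 4 (fail-walked)
pos 47 'e': at 5
pos 48 'd': at 6
pos 49 'e': at 7
pos 50 'c': at 8
pos 51 'b': at 9  ** P1@[46:51],P2@[49:51]
pos 52 'c': at 0 (fail-walked)
pos 53 'b': at 4
pos 54 'd': at 1 (fail-walked)
pos 55 'd': at 1 (fail-walked)
pos 56 'e': at 10 (fail-walked)
pos 57 'd': at 1 (fail-walked)
pos 58 'b': at 2
pos 59 'd': at 3  ** P0@[57:59]
pos 60 'd': at 1 (fail-walked)

All matches (sorted): [[6,1],[6,2],[9,2],[17,1],[17,2],[27,0],[32,0],[38,1],[38,2],[42,2],[45,2],[51,1],[51,2],[59,0]]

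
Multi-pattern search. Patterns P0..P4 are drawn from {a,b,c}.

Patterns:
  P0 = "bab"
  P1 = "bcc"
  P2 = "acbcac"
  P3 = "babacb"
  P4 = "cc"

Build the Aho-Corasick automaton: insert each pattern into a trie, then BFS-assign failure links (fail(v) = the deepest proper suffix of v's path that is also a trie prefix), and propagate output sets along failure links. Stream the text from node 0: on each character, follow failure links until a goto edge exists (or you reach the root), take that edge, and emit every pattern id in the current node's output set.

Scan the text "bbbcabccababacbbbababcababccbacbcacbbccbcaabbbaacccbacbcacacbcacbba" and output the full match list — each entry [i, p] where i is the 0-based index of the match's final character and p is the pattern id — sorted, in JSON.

Construct AC machine:
Trie nodes:
  0='ε' goto a→6 b→1 c→15
  1='b' goto a→2 c→4
  2='ba' goto b→3
  3='bab' goto a→12  ←P0
  4='bc' goto c→5
  5='bcc' goto ·  ←P1
  6='a' goto c→7
  7='ac' goto b→8
  8='acb' goto c→9
  9='acbc' goto a→10
  10='acbca' goto c→11
  11='acbcac' goto ·  ←P2
  12='baba' goto c→13
  13='babac' goto b→14
  14='babacb' goto ·  ←P3
  15='c' goto c→16
  16='cc' goto ·  ←P4

BFS fail/out derivation:
  fail(1) 'b': from fail(0)=0 chase 'b': 0 ⇒ 0;  out=∅∪out(0)=∅
  fail(6) 'a': from fail(0)=0 chase 'a': 0 ⇒ 0;  out=∅∪out(0)=∅
  fail(15) 'c': from fail(0)=0 chase 'c': 0 ⇒ 0;  out=∅∪out(0)=∅
  fail(2) 'ba': from fail(1)=0 chase 'a': 0 ⇒ 6;  out=∅∪out(6)=∅
  fail(4) 'bc': from fail(1)=0 chase 'c': 0 ⇒ 15;  out=∅∪out(15)=∅
  fail(7) 'ac': from fail(6)=0 chase 'c': 0 ⇒ 15;  out=∅∪out(15)=∅
  fail(16) 'cc': from fail(15)=0 chase 'c': 0 ⇒ 15;  out={4}∪out(15)={4}
  fail(3) 'bab': from fail(2)=6 chase 'b': 6→0 ⇒ 1;  out={0}∪out(1)={0}
  fail(5) 'bcc': from fail(4)=15 chase 'c': 15 ⇒ 16;  out={1}∪out(16)={1,4}
  fail(8) 'acb': from fail(7)=15 chase 'b': 15→0 ⇒ 1;  out=∅∪out(1)=∅
  fail(9) 'acbc': from fail(8)=1 chase 'c': 1 ⇒ 4;  out=∅∪out(4)=∅
  fail(12) 'baba': from fail(3)=1 chase 'a': 1 ⇒ 2;  out=∅∪out(2)=∅
  fail(10) 'acbca': from fail(9)=4 chase 'a': 4→15→0 ⇒ 6;  out=∅∪out(6)=∅
  fail(13) 'babac': from fail(12)=2 chase 'c': 2→6 ⇒ 7;  out=∅∪out(7)=∅
  fail(11) 'acbcac': from fail(10)=6 chase 'c': 6 ⇒ 7;  out={2}∪out(7)={2}
  fail(14) 'babacb': from fail(13)=7 chase 'b': 7 ⇒ 8;  out={3}∪out(8)={3}

Run:
i=0 'b': node 0→1
i=1 'b': node 1→1 ·f
i=2 'b': node 1→1 ·f
i=3 'c': node 1→4
i=4 'a': node 4→6 ·f
i=5 'b': node 6→1 ·f
i=6 'c': node 1→4
i=7 'c': node 4→5  ** P1@[5:7],P4@[6:7]
i=8 'a': node 5→6 ·f
i=9 'b': node 6→1 ·f
i=10 'a': node 1→2
i=11 'b': node 2→3  ** P0@[9:11]
i=12 'a': node 3→12
i=13 'c': node 12→13
i=14 'b': node 13→14  ** P3@[9:14]
i=15 'b': node 14→1 ·f
i=16 'b': node 1→1 ·f
i=17 'a': node 1→2
i=18 'b': node 2→3  ** P0@[16:18]
i=19 'a': node 3→12
i=20 'b': node 12→3 ·f  ** P0@[18:20]
i=21 'c': node 3→4 ·f
i=22 'a': node 4→6 ·f
i=23 'b': node 6→1 ·f
i=24 'a': node 1→2
i=25 'b': node 2→3  ** P0@[23:25]
i=26 'c': node 3→4 ·f
i=27 'c': node 4→5  ** P1@[25:27],P4@[26:27]
i=28 'b': node 5→1 ·f
i=29 'a': node 1→2
i=30 'c': node 2→7 ·f
i=31 'b': node 7→8
i=32 'c': node 8→9
i=33 'a': node 9→10
i=34 'c': node 10→11  ** P2@[29:34]
i=35 'b': node 11→8 ·f
i=36 'b': node 8→1 ·f
i=37 'c': node 1→4
i=38 'c': node 4→5  ** P1@[36:38],P4@[37:38]
i=39 'b': node 5→1 ·f
i=40 'c': node 1→4
i=41 'a': node 4→6 ·f
i=42 'a': node 6→6 ·f
i=43 'b': node 6→1 ·f
i=44 'b': node 1→1 ·f
i=45 'b': node 1→1 ·f
i=46 'a': node 1→2
i=47 'a': node 2→6 ·f
i=48 'c': node 6→7
i=49 'c': node 7→16 ·f  ** P4@[48:49]
i=50 'c': node 16→16 ·f  ** P4@[49:50]
i=51 'b': node 16→1 ·f
i=52 'a': node 1→2
i=53 'c': node 2→7 ·f
i=54 'b': node 7→8
i=55 'c': node 8→9
i=56 'a': node 9→10
i=57 'c': node 10→11  ** P2@[52:57]
i=58 'a': node 11→6 ·f
i=59 'c': node 6→7
i=60 'b': node 7→8
i=61 'c': node 8→9
i=62 'a': node 9→10
i=63 'c': node 10→11  ** P2@[58:63]
i=64 'b': node 11→8 ·f
i=65 'b': node 8→1 ·f
i=66 'a': node 1→2

Result: [[7,1],[7,4],[11,0],[14,3],[18,0],[20,0],[25,0],[27,1],[27,4],[34,2],[38,1],[38,4],[49,4],[50,4],[57,2],[63,2]]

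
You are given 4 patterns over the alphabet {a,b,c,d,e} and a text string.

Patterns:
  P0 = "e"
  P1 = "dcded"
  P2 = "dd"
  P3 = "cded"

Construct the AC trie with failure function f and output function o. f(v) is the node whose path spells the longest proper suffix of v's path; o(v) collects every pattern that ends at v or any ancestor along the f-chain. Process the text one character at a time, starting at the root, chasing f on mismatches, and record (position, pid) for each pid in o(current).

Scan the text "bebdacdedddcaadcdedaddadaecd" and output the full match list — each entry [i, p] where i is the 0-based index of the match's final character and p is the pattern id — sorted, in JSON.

Build automaton:
Trie (insert patterns):
  0='ε' goto c→8 d→2 e→1
  1='e' goto ·  [P0 ends]
  2='d' goto c→3 d→7
  3='dc' goto d→4
  4='dcd' goto e→5
  5='dcde' goto d→6
  6='dcded' goto ·  [P1 ends]
  7='dd' goto ·  [P2 ends]
  8='c' goto d→9
  9='cd' goto e→10
  10='cde' goto d→11
  11='cded' goto ·  [P3 ends]

BFS fail/out derivation:
  n1('e'): parent n0 fail=0; on 'e' 0 → fail=0;  out {0}∪∅={0}
  n2('d'): parent n0 fail=0; on 'd' 0 → fail=0;  out ∅∪∅=∅
  n8('c'): parent n0 fail=0; on 'c' 0 → fail=0;  out ∅∪∅=∅
  n3('dc'): parent n2 fail=0; on 'c' 0 → fail=8;  out ∅∪∅=∅
  n7('dd'): parent n2 fail=0; on 'd' 0 → fail=2;  out {2}∪∅={2}
  n9('cd'): parent n8 fail=0; on 'd' 0 → fail=2;  out ∅∪∅=∅
  n4('dcd'): parent n3 fail=8; on 'd' 8 → fail=9;  out ∅∪∅=∅
  n10('cde'): parent n9 fail=2; on 'e' 2→0 → fail=1;  out ∅∪{0}={0}
  n5('dcde'): parent n4 fail=9; on 'e' 9 → fail=10;  out ∅∪{0}={0}
  n11('cded'): parent n10 fail=1; on 'd' 1→0 → fail=2;  out {3}∪∅={3}
  n6('dcded'): parent n5 fail=10; on 'd' 10 → fail=11;  out {1}∪{3}={1,3}

Run:
[0] read 'b'  n0⇒n0
[1] read 'e'  n0⇒n1  emit P0@[1:1]
[2] read 'b'  n1⇒n0 (fail-walked)
[3] read 'd'  n0⇒n2
[4] read 'a'  n2⇒n0 (fail-walked)
[5] read 'c'  n0⇒n8
[6] read 'd'  n8⇒n9
[7] read 'e'  n9⇒n10  emit P0@[7:7]
[8] read 'd'  n10⇒n11  emit P3@[5:8]
[9] read 'd'  n11⇒n7 (fail-walked)  emit P2@[8:9]
[10] read 'd'  n7⇒n7 (fail-walked)  emit P2@[9:10]
[11] read 'c'  n7⇒n3 (fail-walked)
[12] read 'a'  n3⇒n0 (fail-walked)
[13] read 'a'  n0⇒n0
[14] read 'd'  n0⇒n2
[15] read 'c'  n2⇒n3
[16] read 'd'  n3⇒n4
[17] read 'e'  n4⇒n5  emit P0@[17:17]
[18] read 'd'  n5⇒n6  emit P1@[14:18],P3@[15:18]
[19] read 'a'  n6⇒n0 (fail-walked)
[20] read 'd'  n0⇒n2
[21] read 'd'  n2⇒n7  emit P2@[20:21]
[22] read 'a'  n7⇒n0 (fail-walked)
[23] read 'd'  n0⇒n2
[24] read 'a'  n2⇒n0 (fail-walked)
[25] read 'e'  n0⇒n1  emit P0@[25:25]
[26] read 'c'  n1⇒n8 (fail-walked)
[27] read 'd'  n8⇒n9

Matches: [[1,0],[7,0],[8,3],[9,2],[10,2],[17,0],[18,1],[18,3],[21,2],[25,0]]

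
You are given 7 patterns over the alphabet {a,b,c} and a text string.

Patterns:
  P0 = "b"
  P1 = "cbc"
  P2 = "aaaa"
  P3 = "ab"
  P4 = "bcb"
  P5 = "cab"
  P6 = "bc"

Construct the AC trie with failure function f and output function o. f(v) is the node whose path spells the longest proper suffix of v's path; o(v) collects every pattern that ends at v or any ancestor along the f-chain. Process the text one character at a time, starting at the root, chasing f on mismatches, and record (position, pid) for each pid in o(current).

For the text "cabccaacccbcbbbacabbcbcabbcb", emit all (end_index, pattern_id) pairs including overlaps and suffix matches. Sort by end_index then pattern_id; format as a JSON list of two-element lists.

Build automaton:
Trie nodes:
  0='ε' goto a→5 b→1 c→2
  1='b' goto c→10  [P0 ends]
  2='c' goto a→12 b→3
  3='cb' goto c→4
  4='cbc' goto ·  [P1 ends]
  5='a' goto a→6 b→9
  6='aa' goto a→7
  7='aaa' goto a→8
  8='aaaa' goto ·  [P2 ends]
  9='ab' goto ·  [P3 ends]
  10='bc' goto b→11  [P6 ends]
  11='bcb' goto ·  [P4 ends]
  12='ca' goto b→13
  13='cab' goto ·  [P5 ends]

BFS fail/out derivation:
  n1('b'): parent n0 fail=0; on 'b' 0 → fail=0;  out {0}∪∅={0}
  n2('c'): parent n0 fail=0; on 'c' 0 → fail=0;  out ∅∪∅=∅
  n5('a'): parent n0 fail=0; on 'a' 0 → fail=0;  out ∅∪∅=∅
  n3('cb'): parent n2 fail=0; on 'b' 0 → fail=1;  out ∅∪{0}={0}
  n6('aa'): parent n5 fail=0; on 'a' 0 → fail=5;  out ∅∪∅=∅
  n9('ab'): parent n5 fail=0; on 'b' 0 → fail=1;  out {3}∪{0}={0,3}
  n10('bc'): parent n1 fail=0; on 'c' 0 → fail=2;  out {6}∪∅={6}
  n12('ca'): parent n2 fail=0; on 'a' 0 → fail=5;  out ∅∪∅=∅
  n4('cbc'): parent n3 fail=1; on 'c' 1 → fail=10;  out {1}∪{6}={1,6}
  n7('aaa'): parent n6 fail=5; on 'a' 5 → fail=6;  out ∅∪∅=∅
  n11('bcb'): parent n10 fail=2; on 'b' 2 → fail=3;  out {4}∪{0}={0,4}
  n13('cab'): parent n12 fail=5; on 'b' 5 → fail=9;  out {5}∪{0,3}={0,3,5}
  n8('aaaa'): parent n7 fail=6; on 'a' 6 → fail=7;  out {2}∪∅={2}

Scan:
pos 0 'c': at 2
pos 1 'a': at 12
pos 2 'b': at 13  emit P0@[2:2],P3@[1:2],P5@[0:2]
pos 3 'c': at 10 (via fail)  emit P6@[2:3]
pos 4 'c': at 2 (via fail)
pos 5 'a': at 12
pos 6 'a': at 6 (via fail)
pos 7 'c': at 2 (via fail)
pos 8 'c': at 2 (via fail)
pos 9 'c': at 2 (via fail)
pos 10 'b': at 3  emit P0@[10:10]
pos 11 'c': at 4  emit P1@[9:11],P6@[10:11]
pos 12 'b': at 11 (via fail)  emit P0@[12:12],P4@[10:12]
pos 13 'b': at 1 (via fail)  emit P0@[13:13]
pos 14 'b': at 1 (via fail)  emit P0@[14:14]
pos 15 'a': at 5 (via fail)
pos 16 'c': at 2 (via fail)
pos 17 'a': at 12
pos 18 'b': at 13  emit P0@[18:18],P3@[17:18],P5@[16:18]
pos 19 'b': at 1 (via fail)  emit P0@[19:19]
pos 20 'c': at 10  emit P6@[19:20]
pos 21 'b': at 11  emit P0@[21:21],P4@[19:21]
pos 22 'c': at 4 (via fail)  emit P1@[20:22],P6@[21:22]
pos 23 'a': at 12 (via fail)
pos 24 'b': at 13  emit P0@[24:24],P3@[23:24],P5@[22:24]
pos 25 'b': at 1 (via fail)  emit P0@[25:25]
pos 26 'c': at 10  emit P6@[25:26]
pos 27 'b': at 11  emit P0@[27:27],P4@[25:27]

Result: [[2,0],[2,3],[2,5],[3,6],[10,0],[11,1],[11,6],[12,0],[12,4],[13,0],[14,0],[18,0],[18,3],[18,5],[19,0],[20,6],[21,0],[21,4],[22,1],[22,6],[24,0],[24,3],[24,5],[25,0],[26,6],[27,0],[27,4]]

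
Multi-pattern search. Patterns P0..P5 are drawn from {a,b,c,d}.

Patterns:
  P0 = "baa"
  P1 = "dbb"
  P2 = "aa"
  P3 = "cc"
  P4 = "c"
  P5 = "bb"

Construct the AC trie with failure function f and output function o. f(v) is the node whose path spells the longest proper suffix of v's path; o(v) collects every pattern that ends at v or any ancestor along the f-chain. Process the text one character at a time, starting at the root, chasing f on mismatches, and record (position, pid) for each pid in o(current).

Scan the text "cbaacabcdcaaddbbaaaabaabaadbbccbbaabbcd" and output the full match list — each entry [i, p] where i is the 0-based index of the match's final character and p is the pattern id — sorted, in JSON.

Build automaton:
Trie (insert patterns):
  n0 'ε': a→7 b→1 c→9 d→4
  n1 'b': a→2 b→11
  n2 'ba': a→3
  n3 'baa': ·  [P0 ends]
  n4 'd': b→5
  n5 'db': b→6
  n6 'dbb': ·  [P1 ends]
  n7 'a': a→8
  n8 'aa': ·  [P2 ends]
  n9 'c': c→10  [P4 ends]
  n10 'cc': ·  [P3 ends]
  n11 'bb': ·  [P5 ends]

BFS fail/out derivation:
  n1('b'): parent n0 fail=0; on 'b' 0 → fail=0;  out ∅∪∅=∅
  n4('d'): parent n0 fail=0; on 'd' 0 → fail=0;  out ∅∪∅=∅
  n7('a'): parent n0 fail=0; on 'a' 0 → fail=0;  out ∅∪∅=∅
  n9('c'): parent n0 fail=0; on 'c' 0 → fail=0;  out {4}∪∅={4}
  n2('ba'): parent n1 fail=0; on 'a' 0 → fail=7;  out ∅∪∅=∅
  n5('db'): parent n4 fail=0; on 'b' 0 → fail=1;  out ∅∪∅=∅
  n8('aa'): parent n7 fail=0; on 'a' 0 → fail=7;  out {2}∪∅={2}
  n10('cc'): parent n9 fail=0; on 'c' 0 → fail=9;  out {3}∪{4}={3,4}
  n11('bb'): parent n1 fail=0; on 'b' 0 → fail=1;  out {5}∪∅={5}
  n3('baa'): parent n2 fail=7; on 'a' 7 → fail=8;  out {0}∪{2}={0,2}
  n6('dbb'): parent n5 fail=1; on 'b' 1 → fail=11;  out {1}∪{5}={1,5}

Scan:
pos 0 'c': at 9  → match P4@[0:0]
pos 1 'b': at 1 ·f
pos 2 'a': at 2
pos 3 'a': at 3  → match P0@[1:3],P2@[2:3]
pos 4 'c': at 9 ·f  → match P4@[4:4]
pos 5 'a': at 7 ·f
pos 6 'b': at 1 ·f
pos 7 'c': at 9 ·f  → match P4@[7:7]
pos 8 'd': at 4 ·f
pos 9 'c': at 9 ·f  → match P4@[9:9]
pos 10 'a': at 7 ·f
pos 11 'a': at 8  → match P2@[10:11]
pos 12 'd': at 4 ·f
pos 13 'd': at 4 ·f
pos 14 'b': at 5
pos 15 'b': at 6  → match P1@[13:15],P5@[14:15]
pos 16 'a': at 2 ·f
pos 17 'a': at 3  → match P0@[15:17],P2@[16:17]
pos 18 'a': at 8 ·f  → match P2@[17:18]
pos 19 'a': at 8 ·f  → match P2@[18:19]
pos 20 'b': at 1 ·f
pos 21 'a': at 2
pos 22 'a': at 3  → match P0@[20:22],P2@[21:22]
pos 23 'b': at 1 ·f
pos 24 'a': at 2
pos 25 'a': at 3  → match P0@[23:25],P2@[24:25]
pos 26 'd': at 4 ·f
pos 27 'b': at 5
pos 28 'b': at 6  → match P1@[26:28],P5@[27:28]
pos 29 'c': at 9 ·f  → match P4@[29:29]
pos 30 'c': at 10  → match P3@[29:30],P4@[30:30]
pos 31 'b': at 1 ·f
pos 32 'b': at 11  → match P5@[31:32]
pos 33 'a': at 2 ·f
pos 34 'a': at 3  → match P0@[32:34],P2@[33:34]
pos 35 'b': at 1 ·f
pos 36 'b': at 11  → match P5@[35:36]
pos 37 'c': at 9 ·f  → match P4@[37:37]
pos 38 'd': at 4 ·f

All matches (sorted): [[0,4],[3,0],[3,2],[4,4],[7,4],[9,4],[11,2],[15,1],[15,5],[17,0],[17,2],[18,2],[19,2],[22,0],[22,2],[25,0],[25,2],[28,1],[28,5],[29,4],[30,3],[30,4],[32,5],[34,0],[34,2],[36,5],[37,4]]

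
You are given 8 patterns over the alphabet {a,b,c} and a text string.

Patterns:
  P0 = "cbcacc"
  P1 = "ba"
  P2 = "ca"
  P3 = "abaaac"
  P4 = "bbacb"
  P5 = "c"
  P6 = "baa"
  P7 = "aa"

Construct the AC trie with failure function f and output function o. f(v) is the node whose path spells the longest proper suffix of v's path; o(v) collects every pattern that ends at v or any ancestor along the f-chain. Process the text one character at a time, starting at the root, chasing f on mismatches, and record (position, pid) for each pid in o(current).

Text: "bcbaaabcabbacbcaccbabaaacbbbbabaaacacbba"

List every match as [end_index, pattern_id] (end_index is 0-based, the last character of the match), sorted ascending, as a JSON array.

Build automaton:
Trie nodes:
  0='ε' goto a→10 b→7 c→1
  1='c' goto a→9 b→2  [P5 ends]
  2='cb' goto c→3
  3='cbc' goto a→4
  4='cbca' goto c→5
  5='cbcac' goto c→6
  6='cbcacc' goto ·  [P0 ends]
  7='b' goto a→8 b→16
  8='ba' goto a→20  [P1 ends]
  9='ca' goto ·  [P2 ends]
  10='a' goto a→21 b→11
  11='ab' goto a→12
  12='aba' goto a→13
  13='abaa' goto a→14
  14='abaaa' goto c→15
  15='abaaac' goto ·  [P3 ends]
  16='bb' goto a→17
  17='bba' goto c→18
  18='bbac' goto b→19
  19='bbacb' goto ·  [P4 ends]
  20='baa' goto ·  [P6 ends]
  21='aa' goto ·  [P7 ends]

BFS fail/out derivation:
  n1('c'): parent n0 fail=0; on 'c' 0 → fail=0;  out {5}∪∅={5}
  n7('b'): parent n0 fail=0; on 'b' 0 → fail=0;  out ∅∪∅=∅
  n10('a'): parent n0 fail=0; on 'a' 0 → fail=0;  out ∅∪∅=∅
  n2('cb'): parent n1 fail=0; on 'b' 0 → fail=7;  out ∅∪∅=∅
  n8('ba'): parent n7 fail=0; on 'a' 0 → fail=10;  out {1}∪∅={1}
  n9('ca'): parent n1 fail=0; on 'a' 0 → fail=10;  out {2}∪∅={2}
  n11('ab'): parent n10 fail=0; on 'b' 0 → fail=7;  out ∅∪∅=∅
  n16('bb'): parent n7 fail=0; on 'b' 0 → fail=7;  out ∅∪∅=∅
  n21('aa'): parent n10 fail=0; on 'a' 0 → fail=10;  out {7}∪∅={7}
  n3('cbc'): parent n2 fail=7; on 'c' 7→0 → fail=1;  out ∅∪{5}={5}
  n12('aba'): parent n11 fail=7; on 'a' 7 → fail=8;  out ∅∪{1}={1}
  n17('bba'): parent n16 fail=7; on 'a' 7 → fail=8;  out ∅∪{1}={1}
  n20('baa'): parent n8 fail=10; on 'a' 10 → fail=21;  out {6}∪{7}={6,7}
  n4('cbca'): parent n3 fail=1; on 'a' 1 → fail=9;  out ∅∪{2}={2}
  n13('abaa'): parent n12 fail=8; on 'a' 8 → fail=20;  out ∅∪{6,7}={6,7}
  n18('bbac'): parent n17 fail=8; on 'c' 8→10→0 → fail=1;  out ∅∪{5}={5}
  n5('cbcac'): parent n4 fail=9; on 'c' 9→10→0 → fail=1;  out ∅∪{5}={5}
  n14('abaaa'): parent n13 fail=20; on 'a' 20→21→10 → fail=21;  out ∅∪{7}={7}
  n19('bbacb'): parent n18 fail=1; on 'b' 1 → fail=2;  out {4}∪∅={4}
  n6('cbcacc'): parent n5 fail=1; on 'c' 1→0 → fail=1;  out {0}∪{5}={0,5}
  n15('abaaac'): parent n14 fail=21; on 'c' 21→10→0 → fail=1;  out {3}∪{5}={3,5}

Scan:
i=0 'b': node 0→7
i=1 'c': node 7→1 ·f  ** P5@[1:1]
i=2 'b': node 1→2
i=3 'a': node 2→8 ·f  ** P1@[2:3]
i=4 'a': node 8→20  ** P6@[2:4],P7@[3:4]
i=5 'a': node 20→21 ·f  ** P7@[4:5]
i=6 'b': node 21→11 ·f
i=7 'c': node 11→1 ·f  ** P5@[7:7]
i=8 'a': node 1→9  ** P2@[7:8]
i=9 'b': node 9→11 ·f
i=10 'b': node 11→16 ·f
i=11 'a': node 16→17  ** P1@[10:11]
i=12 'c': node 17→18  ** P5@[12:12]
i=13 'b': node 18→19  ** P4@[9:13]
i=14 'c': node 19→3 ·f  ** P5@[14:14]
i=15 'a': node 3→4  ** P2@[14:15]
i=16 'c': node 4→5  ** P5@[16:16]
i=17 'c': node 5→6  ** P0@[12:17],P5@[17:17]
i=18 'b': node 6→2 ·f
i=19 'a': node 2→8 ·f  ** P1@[18:19]
i=20 'b': node 8→11 ·f
i=21 'a': node 11→12  ** P1@[20:21]
i=22 'a': node 12→13  ** P6@[20:22],P7@[21:22]
i=23 'a': node 13→14  ** P7@[22:23]
i=24 'c': node 14→15  ** P3@[19:24],P5@[24:24]
i=25 'b': node 15→2 ·f
i=26 'b': node 2→16 ·f
i=27 'b': node 16→16 ·f
i=28 'b': node 16→16 ·f
i=29 'a': node 16→17  ** P1@[28:29]
i=30 'b': node 17→11 ·f
i=31 'a': node 11→12  ** P1@[30:31]
i=32 'a': node 12→13  ** P6@[30:32],P7@[31:32]
i=33 'a': node 13→14  ** P7@[32:33]
i=34 'c': node 14→15  ** P3@[29:34],P5@[34:34]
i=35 'a': node 15→9 ·f  ** P2@[34:35]
i=36 'c': node 9→1 ·f  ** P5@[36:36]
i=37 'b': node 1→2
i=38 'b': node 2→16 ·f
i=39 'a': node 16→17  ** P1@[38:39]

Result: [[1,5],[3,1],[4,6],[4,7],[5,7],[7,5],[8,2],[11,1],[12,5],[13,4],[14,5],[15,2],[16,5],[17,0],[17,5],[19,1],[21,1],[22,6],[22,7],[23,7],[24,3],[24,5],[29,1],[31,1],[32,6],[32,7],[33,7],[34,3],[34,5],[35,2],[36,5],[39,1]]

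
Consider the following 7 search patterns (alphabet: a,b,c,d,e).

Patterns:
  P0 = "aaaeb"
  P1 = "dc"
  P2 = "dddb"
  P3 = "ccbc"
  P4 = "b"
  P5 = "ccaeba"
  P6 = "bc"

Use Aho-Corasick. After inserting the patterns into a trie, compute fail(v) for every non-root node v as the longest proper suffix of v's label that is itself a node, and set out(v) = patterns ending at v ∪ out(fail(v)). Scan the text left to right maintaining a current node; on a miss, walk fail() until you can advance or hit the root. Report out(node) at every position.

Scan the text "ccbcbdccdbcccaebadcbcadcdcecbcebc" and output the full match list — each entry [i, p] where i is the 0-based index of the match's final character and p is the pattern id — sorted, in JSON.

Build:
Trie (insert patterns):
  n0 'ε': a→1 b→15 c→11 d→6
  n1 'a': a→2
  n2 'aa': a→3
  n3 'aaa': e→4
  n4 'aaae': b→5
  n5 'aaaeb': ·  [P0 ends]
  n6 'd': c→7 d→8
  n7 'dc': ·  [P1 ends]
  n8 'dd': d→9
  n9 'ddd': b→10
  n10 'dddb': ·  [P2 ends]
  n11 'c': c→12
  n12 'cc': a→16 b→13
  n13 'ccb': c→14
  n14 'ccbc': ·  [P3 ends]
  n15 'b': c→20  [P4 ends]
  n16 'cca': e→17
  n17 'ccae': b→18
  n18 'ccaeb': a→19
  n19 'ccaeba': ·  [P5 ends]
  n20 'bc': ·  [P6 ends]

BFS fail/out derivation:
  n1('a'): parent n0 fail=0; on 'a' 0 → fail=0;  out ∅∪∅=∅
  n6('d'): parent n0 fail=0; on 'd' 0 → fail=0;  out ∅∪∅=∅
  n11('c'): parent n0 fail=0; on 'c' 0 → fail=0;  out ∅∪∅=∅
  n15('b'): parent n0 fail=0; on 'b' 0 → fail=0;  out {4}∪∅={4}
  n2('aa'): parent n1 fail=0; on 'a' 0 → fail=1;  out ∅∪∅=∅
  n7('dc'): parent n6 fail=0; on 'c' 0 → fail=11;  out {1}∪∅={1}
  n8('dd'): parent n6 fail=0; on 'd' 0 → fail=6;  out ∅∪∅=∅
  n12('cc'): parent n11 fail=0; on 'c' 0 → fail=11;  out ∅∪∅=∅
  n20('bc'): parent n15 fail=0; on 'c' 0 → fail=11;  out {6}∪∅={6}
  n3('aaa'): parent n2 fail=1; on 'a' 1 → fail=2;  out ∅∪∅=∅
  n9('ddd'): parent n8 fail=6; on 'd' 6 → fail=8;  out ∅∪∅=∅
  n13('ccb'): parent n12 fail=11; on 'b' 11→0 → fail=15;  out ∅∪{4}={4}
  n16('cca'): parent n12 fail=11; on 'a' 11→0 → fail=1;  out ∅∪∅=∅
  n4('aaae'): parent n3 fail=2; on 'e' 2→1→0 → fail=0;  out ∅∪∅=∅
  n10('dddb'): parent n9 fail=8; on 'b' 8→6→0 → fail=15;  out {2}∪{4}={2,4}
  n14('ccbc'): parent n13 fail=15; on 'c' 15 → fail=20;  out {3}∪{6}={3,6}
  n17('ccae'): parent n16 fail=1; on 'e' 1→0 → fail=0;  out ∅∪∅=∅
  n5('aaaeb'): parent n4 fail=0; on 'b' 0 → fail=15;  out {0}∪{4}={0,4}
  n18('ccaeb'): parent n17 fail=0; on 'b' 0 → fail=15;  out ∅∪{4}={4}
  n19('ccaeba'): parent n18 fail=15; on 'a' 15→0 → fail=1;  out {5}∪∅={5}

Run:
pos 0 'c': at 11
pos 1 'c': at 12
pos 2 'b': at 13  emit P4@[2:2]
pos 3 'c': at 14  emit P3@[0:3],P6@[2:3]
pos 4 'b': at 15 (fail-walked)  emit P4@[4:4]
pos 5 'd': at 6 (fail-walked)
pos 6 'c': at 7  emit P1@[5:6]
pos 7 'c': at 12 (fail-walked)
pos 8 'd': at 6 (fail-walked)
pos 9 'b': at 15 (fail-walked)  emit P4@[9:9]
pos 10 'c': at 20  emit P6@[9:10]
pos 11 'c': at 12 (fail-walked)
pos 12 'c': at 12 (fail-walked)
pos 13 'a': at 16
pos 14 'e': at 17
pos 15 'b': at 18  emit P4@[15:15]
pos 16 'a': at 19  emit P5@[11:16]
pos 17 'd': at 6 (fail-walked)
pos 18 'c': at 7  emit P1@[17:18]
pos 19 'b': at 15 (fail-walked)  emit P4@[19:19]
pos 20 'c': at 20  emit P6@[19:20]
pos 21 'a': at 1 (fail-walked)
pos 22 'd': at 6 (fail-walked)
pos 23 'c': at 7  emit P1@[22:23]
pos 24 'd': at 6 (fail-walked)
pos 25 'c': at 7  emit P1@[24:25]
pos 26 'e': at 0 (fail-walked)
pos 27 'c': at 11
pos 28 'b': at 15 (fail-walked)  emit P4@[28:28]
pos 29 'c': at 20  emit P6@[28:29]
pos 30 'e': at 0 (fail-walked)
pos 31 'b': at 15  emit P4@[31:31]
pos 32 'c': at 20  emit P6@[31:32]

Result: [[2,4],[3,3],[3,6],[4,4],[6,1],[9,4],[10,6],[15,4],[16,5],[18,1],[19,4],[20,6],[23,1],[25,1],[28,4],[29,6],[31,4],[32,6]]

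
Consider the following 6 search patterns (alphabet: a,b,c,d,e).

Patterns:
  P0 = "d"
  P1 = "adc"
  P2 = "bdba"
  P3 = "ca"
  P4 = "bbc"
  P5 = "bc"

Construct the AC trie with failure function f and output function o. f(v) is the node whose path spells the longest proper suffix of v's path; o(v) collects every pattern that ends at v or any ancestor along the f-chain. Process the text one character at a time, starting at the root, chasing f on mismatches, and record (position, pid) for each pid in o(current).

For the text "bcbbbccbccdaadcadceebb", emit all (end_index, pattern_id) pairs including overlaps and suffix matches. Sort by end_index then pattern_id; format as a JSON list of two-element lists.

Build:
Trie nodes:
  0='ε' goto a→2 b→5 c→9 d→1
  1='d' goto ·  ←P0
  2='a' goto d→3
  3='ad' goto c→4
  4='adc' goto ·  ←P1
  5='b' goto b→11 c→13 d→6
  6='bd' goto b→7
  7='bdb' goto a→8
  8='bdba' goto ·  ←P2
  9='c' goto a→10
  10='ca' goto ·  ←P3
  11='bb' goto c→12
  12='bbc' goto ·  ←P4
  13='bc' goto ·  ←P5

BFS fail/out derivation:
  fail(1) 'd': from fail(0)=0 chase 'd': 0 ⇒ 0;  out={0}∪out(0)={0}
  fail(2) 'a': from fail(0)=0 chase 'a': 0 ⇒ 0;  out=∅∪out(0)=∅
  fail(5) 'b': from fail(0)=0 chase 'b': 0 ⇒ 0;  out=∅∪out(0)=∅
  fail(9) 'c': from fail(0)=0 chase 'c': 0 ⇒ 0;  out=∅∪out(0)=∅
  fail(3) 'ad': from fail(2)=0 chase 'd': 0 ⇒ 1;  out=∅∪out(1)={0}
  fail(6) 'bd': from fail(5)=0 chase 'd': 0 ⇒ 1;  out=∅∪out(1)={0}
  fail(10) 'ca': from fail(9)=0 chase 'a': 0 ⇒ 2;  out={3}∪out(2)={3}
  fail(11) 'bb': from fail(5)=0 chase 'b': 0 ⇒ 5;  out=∅∪out(5)=∅
  fail(13) 'bc': from fail(5)=0 chase 'c': 0 ⇒ 9;  out={5}∪out(9)={5}
  fail(4) 'adc': from fail(3)=1 chase 'c': 1→0 ⇒ 9;  out={1}∪out(9)={1}
  fail(7) 'bdb': from fail(6)=1 chase 'b': 1→0 ⇒ 5;  out=∅∪out(5)=∅
  fail(12) 'bbc': from fail(11)=5 chase 'c': 5 ⇒ 13;  out={4}∪out(13)={4,5}
  fail(8) 'bdba': from fail(7)=5 chase 'a': 5→0 ⇒ 2;  out={2}∪out(2)={2}

Text stream:
[0] read 'b'  n0⇒n5
[1] read 'c'  n5⇒n13  ** P5@[0:1]
[2] read 'b'  n13⇒n5 (via fail)
[3] read 'b'  n5⇒n11
[4] read 'b'  n11⇒n11 (via fail)
[5] read 'c'  n11⇒n12  ** P4@[3:5],P5@[4:5]
[6] read 'c'  n12⇒n9 (via fail)
[7] read 'b'  n9⇒n5 (via fail)
[8] read 'c'  n5⇒n13  ** P5@[7:8]
[9] read 'c'  n13⇒n9 (via fail)
[10] read 'd'  n9⇒n1 (via fail)  ** P0@[10:10]
[11] read 'a'  n1⇒n2 (via fail)
[12] read 'a'  n2⇒n2 (via fail)
[13] read 'd'  n2⇒n3  ** P0@[13:13]
[14] read 'c'  n3⇒n4  ** P1@[12:14]
[15] read 'a'  n4⇒n10 (via fail)  ** P3@[14:15]
[16] read 'd'  n10⇒n3 (via fail)  ** P0@[16:16]
[17] read 'c'  n3⇒n4  ** P1@[15:17]
[18] read 'e'  n4⇒n0 (via fail)
[19] read 'e'  n0⇒n0
[20] read 'b'  n0⇒n5
[21] read 'b'  n5⇒n11

All matches (sorted): [[1,5],[5,4],[5,5],[8,5],[10,0],[13,0],[14,1],[15,3],[16,0],[17,1]]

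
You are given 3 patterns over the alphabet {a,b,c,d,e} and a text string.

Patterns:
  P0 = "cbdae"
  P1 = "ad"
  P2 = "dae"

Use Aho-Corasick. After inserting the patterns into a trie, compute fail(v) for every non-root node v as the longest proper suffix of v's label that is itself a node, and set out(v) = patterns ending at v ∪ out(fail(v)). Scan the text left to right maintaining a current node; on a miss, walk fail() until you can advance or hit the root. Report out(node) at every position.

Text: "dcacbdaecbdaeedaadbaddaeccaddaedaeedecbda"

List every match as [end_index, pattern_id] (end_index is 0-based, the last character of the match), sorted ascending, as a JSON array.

Build automaton:
Trie nodes:
  n0 'ε': a→6 c→1 d→8
  n1 'c': b→2
  n2 'cb': d→3
  n3 'cbd': a→4
  n4 'cbda': e→5
  n5 'cbdae': ·  ←P0
  n6 'a': d→7
  n7 'ad': ·  ←P1
  n8 'd': a→9
  n9 'da': e→10
  n10 'dae': ·  ←P2

Failure links (BFS by depth):
  n1('c'): parent n0 fail=0; on 'c' 0 → fail=0;  out ∅∪∅=∅
  n6('a'): parent n0 fail=0; on 'a' 0 → fail=0;  out ∅∪∅=∅
  n8('d'): parent n0 fail=0; on 'd' 0 → fail=0;  out ∅∪∅=∅
  n2('cb'): parent n1 fail=0; on 'b' 0 → fail=0;  out ∅∪∅=∅
  n7('ad'): parent n6 fail=0; on 'd' 0 → fail=8;  out {1}∪∅={1}
  n9('da'): parent n8 fail=0; on 'a' 0 → fail=6;  out ∅∪∅=∅
  n3('cbd'): parent n2 fail=0; on 'd' 0 → fail=8;  out ∅∪∅=∅
  n10('dae'): parent n9 fail=6; on 'e' 6→0 → fail=0;  out {2}∪∅={2}
  n4('cbda'): parent n3 fail=8; on 'a' 8 → fail=9;  out ∅∪∅=∅
  n5('cbdae'): parent n4 fail=9; on 'e' 9 → fail=10;  out {0}∪{2}={0,2}

Scan:
i=0 'd': node 0→8
i=1 'c': node 8→1 (fail-walked)
i=2 'a': node 1→6 (fail-walked)
i=3 'c': node 6→1 (fail-walked)
i=4 'b': node 1→2
i=5 'd': node 2→3
i=6 'a': node 3→4
i=7 'e': node 4→5  emit P0@[3:7],P2@[5:7]
i=8 'c': node 5→1 (fail-walked)
i=9 'b': node 1→2
i=10 'd': node 2→3
i=11 'a': node 3→4
i=12 'e': node 4→5  emit P0@[8:12],P2@[10:12]
i=13 'e': node 5→0 (fail-walked)
i=14 'd': node 0→8
i=15 'a': node 8→9
i=16 'a': node 9→6 (fail-walked)
i=17 'd': node 6→7  emit P1@[16:17]
i=18 'b': node 7→0 (fail-walked)
i=19 'a': node 0→6
i=20 'd': node 6→7  emit P1@[19:20]
i=21 'd': node 7→8 (fail-walked)
i=22 'a': node 8→9
i=23 'e': node 9→10  emit P2@[21:23]
i=24 'c': node 10→1 (fail-walked)
i=25 'c': node 1→1 (fail-walked)
i=26 'a': node 1→6 (fail-walked)
i=27 'd': node 6→7  emit P1@[26:27]
i=28 'd': node 7→8 (fail-walked)
i=29 'a': node 8→9
i=30 'e': node 9→10  emit P2@[28:30]
i=31 'd': node 10→8 (fail-walked)
i=32 'a': node 8→9
i=33 'e': node 9→10  emit P2@[31:33]
i=34 'e': node 10→0 (fail-walked)
i=35 'd': node 0→8
i=36 'e': node 8→0 (fail-walked)
i=37 'c': node 0→1
i=38 'b': node 1→2
i=39 'd': node 2→3
i=40 'a': node 3→4

All matches (sorted): [[7,0],[7,2],[12,0],[12,2],[17,1],[20,1],[23,2],[27,1],[30,2],[33,2]]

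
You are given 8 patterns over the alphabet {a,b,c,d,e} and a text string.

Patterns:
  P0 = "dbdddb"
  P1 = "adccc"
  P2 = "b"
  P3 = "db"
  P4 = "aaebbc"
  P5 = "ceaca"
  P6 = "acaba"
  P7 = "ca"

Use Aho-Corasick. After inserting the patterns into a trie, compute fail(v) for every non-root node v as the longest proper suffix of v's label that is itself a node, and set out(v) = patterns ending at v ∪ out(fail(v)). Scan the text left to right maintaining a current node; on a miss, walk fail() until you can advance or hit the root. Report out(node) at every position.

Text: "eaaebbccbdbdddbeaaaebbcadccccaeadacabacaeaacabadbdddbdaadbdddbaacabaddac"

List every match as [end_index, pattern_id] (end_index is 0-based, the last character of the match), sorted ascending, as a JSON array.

Construct AC machine:
Trie (insert patterns):
  n0 'ε': a→7 b→12 c→18 d→1
  n1 'd': b→2
  n2 'db': d→3  ←P3
  n3 'dbd': d→4
  n4 'dbdd': d→5
  n5 'dbddd': b→6
  n6 'dbdddb': ·  ←P0
  n7 'a': a→13 c→23 d→8
  n8 'ad': c→9
  n9 'adc': c→10
  n10 'adcc': c→11
  n11 'adccc': ·  ←P1
  n12 'b': ·  ←P2
  n13 'aa': e→14
  n14 'aae': b→15
  n15 'aaeb': b→16
  n16 'aaebb': c→17
  n17 'aaebbc': ·  ←P4
  n18 'c': a→27 e→19
  n19 'ce': a→20
  n20 'cea': c→21
  n21 'ceac': a→22
  n22 'ceaca': ·  ←P5
  n23 'ac': a→24
  n24 'aca': b→25
  n25 'acab': a→26
  n26 'acaba': ·  ←P6
  n27 'ca': ·  ←P7

Failure links (BFS by depth):
  fail(1) 'd': from fail(0)=0 chase 'd': 0 ⇒ 0;  out=∅∪out(0)=∅
  fail(7) 'a': from fail(0)=0 chase 'a': 0 ⇒ 0;  out=∅∪out(0)=∅
  fail(12) 'b': from fail(0)=0 chase 'b': 0 ⇒ 0;  out={2}∪out(0)={2}
  fail(18) 'c': from fail(0)=0 chase 'c': 0 ⇒ 0;  out=∅∪out(0)=∅
  fail(2) 'db': from fail(1)=0 chase 'b': 0 ⇒ 12;  out={3}∪out(12)={2,3}
  fail(8) 'ad': from fail(7)=0 chase 'd': 0 ⇒ 1;  out=∅∪out(1)=∅
  fail(13) 'aa': from fail(7)=0 chase 'a': 0 ⇒ 7;  out=∅∪out(7)=∅
  fail(19) 'ce': from fail(18)=0 chase 'e': 0 ⇒ 0;  out=∅∪out(0)=∅
  fail(23) 'ac': from fail(7)=0 chase 'c': 0 ⇒ 18;  out=∅∪out(18)=∅
  fail(27) 'ca': from fail(18)=0 chase 'a': 0 ⇒ 7;  out={7}∪out(7)={7}
  fail(3) 'dbd': from fail(2)=12 chase 'd': 12→0 ⇒ 1;  out=∅∪out(1)=∅
  fail(9) 'adc': from fail(8)=1 chase 'c': 1→0 ⇒ 18;  out=∅∪out(18)=∅
  fail(14) 'aae': from fail(13)=7 chase 'e': 7→0 ⇒ 0;  out=∅∪out(0)=∅
  fail(20) 'cea': from fail(19)=0 chase 'a': 0 ⇒ 7;  out=∅∪out(7)=∅
  fail(24) 'aca': from fail(23)=18 chase 'a': 18 ⇒ 27;  out=∅∪out(27)={7}
  fail(4) 'dbdd': from fail(3)=1 chase 'd': 1→0 ⇒ 1;  out=∅∪out(1)=∅
  fail(10) 'adcc': from fail(9)=18 chase 'c': 18→0 ⇒ 18;  out=∅∪out(18)=∅
  fail(15) 'aaeb': from fail(14)=0 chase 'b': 0 ⇒ 12;  out=∅∪out(12)={2}
  fail(21) 'ceac': from fail(20)=7 chase 'c': 7 ⇒ 23;  out=∅∪out(23)=∅
  fail(25) 'acab': from fail(24)=27 chase 'b': 27→7→0 ⇒ 12;  out=∅∪out(12)={2}
  fail(5) 'dbddd': from fail(4)=1 chase 'd': 1→0 ⇒ 1;  out=∅∪out(1)=∅
  fail(11) 'adccc': from fail(10)=18 chase 'c': 18→0 ⇒ 18;  out={1}∪out(18)={1}
  fail(16) 'aaebb': from fail(15)=12 chase 'b': 12→0 ⇒ 12;  out=∅∪out(12)={2}
  fail(22) 'ceaca': from fail(21)=23 chase 'a': 23 ⇒ 24;  out={5}∪out(24)={5,7}
  fail(26) 'acaba': from fail(25)=12 chase 'a': 12→0 ⇒ 7;  out={6}∪out(7)={6}
  fail(6) 'dbdddb': from fail(5)=1 chase 'b': 1 ⇒ 2;  out={0}∪out(2)={0,2,3}
  fail(17) 'aaebbc': from fail(16)=12 chase 'c': 12→0 ⇒ 18;  out={4}∪out(18)={4}

Run:
[0] read 'e'  n0⇒n0
[1] read 'a'  n0⇒n7
[2] read 'a'  n7⇒n13
[3] read 'e'  n13⇒n14
[4] read 'b'  n14⇒n15  → match P2@[4:4]
[5] read 'b'  n15⇒n16  → match P2@[5:5]
[6] read 'c'  n16⇒n17  → match P4@[1:6]
[7] read 'c'  n17⇒n18 (fail-walked)
[8] read 'b'  n18⇒n12 (fail-walked)  → match P2@[8:8]
[9] read 'd'  n12⇒n1 (fail-walked)
[10] read 'b'  n1⇒n2  → match P2@[10:10],P3@[9:10]
[11] read 'd'  n2⇒n3
[12] read 'd'  n3⇒n4
[13] read 'd'  n4⇒n5
[14] read 'b'  n5⇒n6  → match P0@[9:14],P2@[14:14],P3@[13:14]
[15] read 'e'  n6⇒n0 (fail-walked)
[16] read 'a'  n0⇒n7
[17] read 'a'  n7⇒n13
[18] read 'a'  n13⇒n13 (fail-walked)
[19] read 'e'  n13⇒n14
[20] read 'b'  n14⇒n15  → match P2@[20:20]
[21] read 'b'  n15⇒n16  → match P2@[21:21]
[22] read 'c'  n16⇒n17  → match P4@[17:22]
[23] read 'a'  n17⇒n27 (fail-walked)  → match P7@[22:23]
[24] read 'd'  n27⇒n8 (fail-walked)
[25] read 'c'  n8⇒n9
[26] read 'c'  n9⇒n10
[27] read 'c'  n10⇒n11  → match P1@[23:27]
[28] read 'c'  n11⇒n18 (fail-walked)
[29] read 'a'  n18⇒n27  → match P7@[28:29]
[30] read 'e'  n27⇒n0 (fail-walked)
[31] read 'a'  n0⇒n7
[32] read 'd'  n7⇒n8
[33] read 'a'  n8⇒n7 (fail-walked)
[34] read 'c'  n7⇒n23
[35] read 'a'  n23⇒n24  → match P7@[34:35]
[36] read 'b'  n24⇒n25  → match P2@[36:36]
[37] read 'a'  n25⇒n26  → match P6@[33:37]
[38] read 'c'  n26⇒n23 (fail-walked)
[39] read 'a'  n23⇒n24  → match P7@[38:39]
[40] read 'e'  n24⇒n0 (fail-walked)
[41] read 'a'  n0⇒n7
[42] read 'a'  n7⇒n13
[43] read 'c'  n13⇒n23 (fail-walked)
[44] read 'a'  n23⇒n24  → match P7@[43:44]
[45] read 'b'  n24⇒n25  → match P2@[45:45]
[46] read 'a'  n25⇒n26  → match P6@[42:46]
[47] read 'd'  n26⇒n8 (fail-walked)
[48] read 'b'  n8⇒n2 (fail-walked)  → match P2@[48:48],P3@[47:48]
[49] read 'd'  n2⇒n3
[50] read 'd'  n3⇒n4
[51] read 'd'  n4⇒n5
[52] read 'b'  n5⇒n6  → match P0@[47:52],P2@[52:52],P3@[51:52]
[53] read 'd'  n6⇒n3 (fail-walked)
[54] read 'a'  n3⇒n7 (fail-walked)
[55] read 'a'  n7⇒n13
[56] read 'd'  n13⇒n8 (fail-walked)
[57] read 'b'  n8⇒n2 (fail-walked)  → match P2@[57:57],P3@[56:57]
[58] read 'd'  n2⇒n3
[59] read 'd'  n3⇒n4
[60] read 'd'  n4⇒n5
[61] read 'b'  n5⇒n6  → match P0@[56:61],P2@[61:61],P3@[60:61]
[62] read 'a'  n6⇒n7 (fail-walked)
[63] read 'a'  n7⇒n13
[64] read 'c'  n13⇒n23 (fail-walked)
[65] read 'a'  n23⇒n24  → match P7@[64:65]
[66] read 'b'  n24⇒n25  → match P2@[66:66]
[67] read 'a'  n25⇒n26  → match P6@[63:67]
[68] read 'd'  n26⇒n8 (fail-walked)
[69] read 'd'  n8⇒n1 (fail-walked)
[70] read 'a'  n1⇒n7 (fail-walked)
[71] read 'c'  n7⇒n23

All matches (sorted): [[4,2],[5,2],[6,4],[8,2],[10,2],[10,3],[14,0],[14,2],[14,3],[20,2],[21,2],[22,4],[23,7],[27,1],[29,7],[35,7],[36,2],[37,6],[39,7],[44,7],[45,2],[46,6],[48,2],[48,3],[52,0],[52,2],[52,3],[57,2],[57,3],[61,0],[61,2],[61,3],[65,7],[66,2],[67,6]]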